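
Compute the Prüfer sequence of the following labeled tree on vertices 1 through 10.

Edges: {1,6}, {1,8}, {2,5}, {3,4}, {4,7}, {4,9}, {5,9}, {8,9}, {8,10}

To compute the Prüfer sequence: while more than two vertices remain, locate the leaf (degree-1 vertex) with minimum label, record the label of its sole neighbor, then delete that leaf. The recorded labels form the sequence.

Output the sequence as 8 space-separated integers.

Answer: 5 4 9 1 8 4 9 8

Derivation:
Step 1: leaves = {2,3,6,7,10}. Remove smallest leaf 2, emit neighbor 5.
Step 2: leaves = {3,5,6,7,10}. Remove smallest leaf 3, emit neighbor 4.
Step 3: leaves = {5,6,7,10}. Remove smallest leaf 5, emit neighbor 9.
Step 4: leaves = {6,7,10}. Remove smallest leaf 6, emit neighbor 1.
Step 5: leaves = {1,7,10}. Remove smallest leaf 1, emit neighbor 8.
Step 6: leaves = {7,10}. Remove smallest leaf 7, emit neighbor 4.
Step 7: leaves = {4,10}. Remove smallest leaf 4, emit neighbor 9.
Step 8: leaves = {9,10}. Remove smallest leaf 9, emit neighbor 8.
Done: 2 vertices remain (8, 10). Sequence = [5 4 9 1 8 4 9 8]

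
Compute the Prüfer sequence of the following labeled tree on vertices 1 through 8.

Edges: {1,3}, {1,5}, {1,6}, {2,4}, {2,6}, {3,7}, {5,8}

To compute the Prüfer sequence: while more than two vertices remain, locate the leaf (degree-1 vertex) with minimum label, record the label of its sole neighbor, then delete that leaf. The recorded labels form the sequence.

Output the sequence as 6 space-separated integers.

Answer: 2 6 1 3 1 5

Derivation:
Step 1: leaves = {4,7,8}. Remove smallest leaf 4, emit neighbor 2.
Step 2: leaves = {2,7,8}. Remove smallest leaf 2, emit neighbor 6.
Step 3: leaves = {6,7,8}. Remove smallest leaf 6, emit neighbor 1.
Step 4: leaves = {7,8}. Remove smallest leaf 7, emit neighbor 3.
Step 5: leaves = {3,8}. Remove smallest leaf 3, emit neighbor 1.
Step 6: leaves = {1,8}. Remove smallest leaf 1, emit neighbor 5.
Done: 2 vertices remain (5, 8). Sequence = [2 6 1 3 1 5]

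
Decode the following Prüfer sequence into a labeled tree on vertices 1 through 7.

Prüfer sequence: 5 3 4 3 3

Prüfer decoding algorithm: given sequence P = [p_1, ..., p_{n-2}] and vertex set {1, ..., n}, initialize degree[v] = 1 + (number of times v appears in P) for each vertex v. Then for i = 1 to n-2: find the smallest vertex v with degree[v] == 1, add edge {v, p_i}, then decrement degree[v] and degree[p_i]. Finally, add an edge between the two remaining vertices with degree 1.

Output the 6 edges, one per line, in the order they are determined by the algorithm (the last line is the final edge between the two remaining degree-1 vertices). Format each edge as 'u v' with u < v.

Initial degrees: {1:1, 2:1, 3:4, 4:2, 5:2, 6:1, 7:1}
Step 1: smallest deg-1 vertex = 1, p_1 = 5. Add edge {1,5}. Now deg[1]=0, deg[5]=1.
Step 2: smallest deg-1 vertex = 2, p_2 = 3. Add edge {2,3}. Now deg[2]=0, deg[3]=3.
Step 3: smallest deg-1 vertex = 5, p_3 = 4. Add edge {4,5}. Now deg[5]=0, deg[4]=1.
Step 4: smallest deg-1 vertex = 4, p_4 = 3. Add edge {3,4}. Now deg[4]=0, deg[3]=2.
Step 5: smallest deg-1 vertex = 6, p_5 = 3. Add edge {3,6}. Now deg[6]=0, deg[3]=1.
Final: two remaining deg-1 vertices are 3, 7. Add edge {3,7}.

Answer: 1 5
2 3
4 5
3 4
3 6
3 7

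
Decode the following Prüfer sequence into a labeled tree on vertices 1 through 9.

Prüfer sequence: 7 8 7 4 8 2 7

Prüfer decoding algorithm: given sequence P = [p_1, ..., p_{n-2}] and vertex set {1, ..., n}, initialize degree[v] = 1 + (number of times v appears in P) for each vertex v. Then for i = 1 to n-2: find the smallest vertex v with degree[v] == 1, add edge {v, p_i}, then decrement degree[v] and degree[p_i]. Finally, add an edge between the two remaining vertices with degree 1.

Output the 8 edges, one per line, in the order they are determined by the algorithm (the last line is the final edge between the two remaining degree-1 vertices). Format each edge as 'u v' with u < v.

Initial degrees: {1:1, 2:2, 3:1, 4:2, 5:1, 6:1, 7:4, 8:3, 9:1}
Step 1: smallest deg-1 vertex = 1, p_1 = 7. Add edge {1,7}. Now deg[1]=0, deg[7]=3.
Step 2: smallest deg-1 vertex = 3, p_2 = 8. Add edge {3,8}. Now deg[3]=0, deg[8]=2.
Step 3: smallest deg-1 vertex = 5, p_3 = 7. Add edge {5,7}. Now deg[5]=0, deg[7]=2.
Step 4: smallest deg-1 vertex = 6, p_4 = 4. Add edge {4,6}. Now deg[6]=0, deg[4]=1.
Step 5: smallest deg-1 vertex = 4, p_5 = 8. Add edge {4,8}. Now deg[4]=0, deg[8]=1.
Step 6: smallest deg-1 vertex = 8, p_6 = 2. Add edge {2,8}. Now deg[8]=0, deg[2]=1.
Step 7: smallest deg-1 vertex = 2, p_7 = 7. Add edge {2,7}. Now deg[2]=0, deg[7]=1.
Final: two remaining deg-1 vertices are 7, 9. Add edge {7,9}.

Answer: 1 7
3 8
5 7
4 6
4 8
2 8
2 7
7 9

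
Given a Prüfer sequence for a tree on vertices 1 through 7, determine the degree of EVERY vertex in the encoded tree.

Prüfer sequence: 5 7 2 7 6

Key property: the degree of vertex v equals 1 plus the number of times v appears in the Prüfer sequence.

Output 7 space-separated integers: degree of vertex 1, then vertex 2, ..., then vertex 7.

Answer: 1 2 1 1 2 2 3

Derivation:
p_1 = 5: count[5] becomes 1
p_2 = 7: count[7] becomes 1
p_3 = 2: count[2] becomes 1
p_4 = 7: count[7] becomes 2
p_5 = 6: count[6] becomes 1
Degrees (1 + count): deg[1]=1+0=1, deg[2]=1+1=2, deg[3]=1+0=1, deg[4]=1+0=1, deg[5]=1+1=2, deg[6]=1+1=2, deg[7]=1+2=3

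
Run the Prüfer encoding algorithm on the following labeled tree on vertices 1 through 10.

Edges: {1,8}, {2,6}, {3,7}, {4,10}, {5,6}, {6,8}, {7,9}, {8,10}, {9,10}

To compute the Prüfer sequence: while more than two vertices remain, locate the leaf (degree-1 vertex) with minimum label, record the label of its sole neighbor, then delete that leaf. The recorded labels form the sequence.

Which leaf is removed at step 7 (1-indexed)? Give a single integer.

Step 1: current leaves = {1,2,3,4,5}. Remove leaf 1 (neighbor: 8).
Step 2: current leaves = {2,3,4,5}. Remove leaf 2 (neighbor: 6).
Step 3: current leaves = {3,4,5}. Remove leaf 3 (neighbor: 7).
Step 4: current leaves = {4,5,7}. Remove leaf 4 (neighbor: 10).
Step 5: current leaves = {5,7}. Remove leaf 5 (neighbor: 6).
Step 6: current leaves = {6,7}. Remove leaf 6 (neighbor: 8).
Step 7: current leaves = {7,8}. Remove leaf 7 (neighbor: 9).

Answer: 7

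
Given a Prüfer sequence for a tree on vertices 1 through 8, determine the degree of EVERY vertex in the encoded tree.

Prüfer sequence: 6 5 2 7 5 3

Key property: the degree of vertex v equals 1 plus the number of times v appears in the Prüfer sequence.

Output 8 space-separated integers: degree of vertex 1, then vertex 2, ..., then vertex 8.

Answer: 1 2 2 1 3 2 2 1

Derivation:
p_1 = 6: count[6] becomes 1
p_2 = 5: count[5] becomes 1
p_3 = 2: count[2] becomes 1
p_4 = 7: count[7] becomes 1
p_5 = 5: count[5] becomes 2
p_6 = 3: count[3] becomes 1
Degrees (1 + count): deg[1]=1+0=1, deg[2]=1+1=2, deg[3]=1+1=2, deg[4]=1+0=1, deg[5]=1+2=3, deg[6]=1+1=2, deg[7]=1+1=2, deg[8]=1+0=1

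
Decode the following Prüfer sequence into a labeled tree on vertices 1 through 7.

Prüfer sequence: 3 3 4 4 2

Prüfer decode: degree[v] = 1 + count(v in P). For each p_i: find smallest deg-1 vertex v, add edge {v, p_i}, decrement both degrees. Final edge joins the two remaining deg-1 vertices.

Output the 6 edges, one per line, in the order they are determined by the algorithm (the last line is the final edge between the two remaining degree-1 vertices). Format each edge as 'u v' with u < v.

Initial degrees: {1:1, 2:2, 3:3, 4:3, 5:1, 6:1, 7:1}
Step 1: smallest deg-1 vertex = 1, p_1 = 3. Add edge {1,3}. Now deg[1]=0, deg[3]=2.
Step 2: smallest deg-1 vertex = 5, p_2 = 3. Add edge {3,5}. Now deg[5]=0, deg[3]=1.
Step 3: smallest deg-1 vertex = 3, p_3 = 4. Add edge {3,4}. Now deg[3]=0, deg[4]=2.
Step 4: smallest deg-1 vertex = 6, p_4 = 4. Add edge {4,6}. Now deg[6]=0, deg[4]=1.
Step 5: smallest deg-1 vertex = 4, p_5 = 2. Add edge {2,4}. Now deg[4]=0, deg[2]=1.
Final: two remaining deg-1 vertices are 2, 7. Add edge {2,7}.

Answer: 1 3
3 5
3 4
4 6
2 4
2 7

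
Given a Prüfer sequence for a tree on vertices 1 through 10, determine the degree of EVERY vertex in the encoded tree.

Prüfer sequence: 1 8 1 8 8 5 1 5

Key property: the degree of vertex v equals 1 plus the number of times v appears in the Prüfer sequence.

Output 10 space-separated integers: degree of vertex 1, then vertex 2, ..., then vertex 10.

p_1 = 1: count[1] becomes 1
p_2 = 8: count[8] becomes 1
p_3 = 1: count[1] becomes 2
p_4 = 8: count[8] becomes 2
p_5 = 8: count[8] becomes 3
p_6 = 5: count[5] becomes 1
p_7 = 1: count[1] becomes 3
p_8 = 5: count[5] becomes 2
Degrees (1 + count): deg[1]=1+3=4, deg[2]=1+0=1, deg[3]=1+0=1, deg[4]=1+0=1, deg[5]=1+2=3, deg[6]=1+0=1, deg[7]=1+0=1, deg[8]=1+3=4, deg[9]=1+0=1, deg[10]=1+0=1

Answer: 4 1 1 1 3 1 1 4 1 1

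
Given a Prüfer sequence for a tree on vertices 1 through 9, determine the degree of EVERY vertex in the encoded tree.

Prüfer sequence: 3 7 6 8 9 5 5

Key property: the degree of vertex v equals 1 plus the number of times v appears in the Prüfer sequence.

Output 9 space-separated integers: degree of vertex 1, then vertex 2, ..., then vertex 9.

p_1 = 3: count[3] becomes 1
p_2 = 7: count[7] becomes 1
p_3 = 6: count[6] becomes 1
p_4 = 8: count[8] becomes 1
p_5 = 9: count[9] becomes 1
p_6 = 5: count[5] becomes 1
p_7 = 5: count[5] becomes 2
Degrees (1 + count): deg[1]=1+0=1, deg[2]=1+0=1, deg[3]=1+1=2, deg[4]=1+0=1, deg[5]=1+2=3, deg[6]=1+1=2, deg[7]=1+1=2, deg[8]=1+1=2, deg[9]=1+1=2

Answer: 1 1 2 1 3 2 2 2 2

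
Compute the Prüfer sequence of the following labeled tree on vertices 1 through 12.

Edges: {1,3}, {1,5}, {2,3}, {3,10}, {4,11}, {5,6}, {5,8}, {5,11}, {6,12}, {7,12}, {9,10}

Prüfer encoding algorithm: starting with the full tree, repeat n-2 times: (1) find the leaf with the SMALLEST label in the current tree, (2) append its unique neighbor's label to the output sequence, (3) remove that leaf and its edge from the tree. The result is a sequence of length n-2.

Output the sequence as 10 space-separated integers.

Step 1: leaves = {2,4,7,8,9}. Remove smallest leaf 2, emit neighbor 3.
Step 2: leaves = {4,7,8,9}. Remove smallest leaf 4, emit neighbor 11.
Step 3: leaves = {7,8,9,11}. Remove smallest leaf 7, emit neighbor 12.
Step 4: leaves = {8,9,11,12}. Remove smallest leaf 8, emit neighbor 5.
Step 5: leaves = {9,11,12}. Remove smallest leaf 9, emit neighbor 10.
Step 6: leaves = {10,11,12}. Remove smallest leaf 10, emit neighbor 3.
Step 7: leaves = {3,11,12}. Remove smallest leaf 3, emit neighbor 1.
Step 8: leaves = {1,11,12}. Remove smallest leaf 1, emit neighbor 5.
Step 9: leaves = {11,12}. Remove smallest leaf 11, emit neighbor 5.
Step 10: leaves = {5,12}. Remove smallest leaf 5, emit neighbor 6.
Done: 2 vertices remain (6, 12). Sequence = [3 11 12 5 10 3 1 5 5 6]

Answer: 3 11 12 5 10 3 1 5 5 6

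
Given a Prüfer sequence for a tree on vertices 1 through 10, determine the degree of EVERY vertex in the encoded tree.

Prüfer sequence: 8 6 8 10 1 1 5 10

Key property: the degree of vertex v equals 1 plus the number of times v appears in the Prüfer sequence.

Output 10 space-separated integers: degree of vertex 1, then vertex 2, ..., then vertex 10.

Answer: 3 1 1 1 2 2 1 3 1 3

Derivation:
p_1 = 8: count[8] becomes 1
p_2 = 6: count[6] becomes 1
p_3 = 8: count[8] becomes 2
p_4 = 10: count[10] becomes 1
p_5 = 1: count[1] becomes 1
p_6 = 1: count[1] becomes 2
p_7 = 5: count[5] becomes 1
p_8 = 10: count[10] becomes 2
Degrees (1 + count): deg[1]=1+2=3, deg[2]=1+0=1, deg[3]=1+0=1, deg[4]=1+0=1, deg[5]=1+1=2, deg[6]=1+1=2, deg[7]=1+0=1, deg[8]=1+2=3, deg[9]=1+0=1, deg[10]=1+2=3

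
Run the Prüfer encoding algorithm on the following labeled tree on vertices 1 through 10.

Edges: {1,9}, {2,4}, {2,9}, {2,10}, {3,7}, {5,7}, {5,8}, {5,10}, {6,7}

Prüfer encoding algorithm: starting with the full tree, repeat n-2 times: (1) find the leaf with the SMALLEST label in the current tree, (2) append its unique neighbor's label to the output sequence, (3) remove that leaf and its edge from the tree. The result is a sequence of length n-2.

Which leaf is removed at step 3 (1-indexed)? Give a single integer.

Answer: 4

Derivation:
Step 1: current leaves = {1,3,4,6,8}. Remove leaf 1 (neighbor: 9).
Step 2: current leaves = {3,4,6,8,9}. Remove leaf 3 (neighbor: 7).
Step 3: current leaves = {4,6,8,9}. Remove leaf 4 (neighbor: 2).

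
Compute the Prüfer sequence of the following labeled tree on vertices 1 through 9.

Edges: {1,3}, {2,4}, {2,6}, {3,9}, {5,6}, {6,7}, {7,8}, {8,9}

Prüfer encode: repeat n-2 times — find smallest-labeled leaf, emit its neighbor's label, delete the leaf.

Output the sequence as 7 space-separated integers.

Answer: 3 9 2 6 6 7 8

Derivation:
Step 1: leaves = {1,4,5}. Remove smallest leaf 1, emit neighbor 3.
Step 2: leaves = {3,4,5}. Remove smallest leaf 3, emit neighbor 9.
Step 3: leaves = {4,5,9}. Remove smallest leaf 4, emit neighbor 2.
Step 4: leaves = {2,5,9}. Remove smallest leaf 2, emit neighbor 6.
Step 5: leaves = {5,9}. Remove smallest leaf 5, emit neighbor 6.
Step 6: leaves = {6,9}. Remove smallest leaf 6, emit neighbor 7.
Step 7: leaves = {7,9}. Remove smallest leaf 7, emit neighbor 8.
Done: 2 vertices remain (8, 9). Sequence = [3 9 2 6 6 7 8]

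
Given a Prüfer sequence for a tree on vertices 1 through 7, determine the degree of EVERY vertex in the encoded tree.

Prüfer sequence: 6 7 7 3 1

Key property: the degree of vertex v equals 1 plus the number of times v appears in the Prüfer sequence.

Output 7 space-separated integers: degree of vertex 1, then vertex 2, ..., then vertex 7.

p_1 = 6: count[6] becomes 1
p_2 = 7: count[7] becomes 1
p_3 = 7: count[7] becomes 2
p_4 = 3: count[3] becomes 1
p_5 = 1: count[1] becomes 1
Degrees (1 + count): deg[1]=1+1=2, deg[2]=1+0=1, deg[3]=1+1=2, deg[4]=1+0=1, deg[5]=1+0=1, deg[6]=1+1=2, deg[7]=1+2=3

Answer: 2 1 2 1 1 2 3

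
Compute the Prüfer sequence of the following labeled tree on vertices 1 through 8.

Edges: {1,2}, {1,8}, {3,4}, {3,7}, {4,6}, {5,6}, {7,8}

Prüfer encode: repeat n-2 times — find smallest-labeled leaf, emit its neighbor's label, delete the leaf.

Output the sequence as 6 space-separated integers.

Answer: 1 8 6 4 3 7

Derivation:
Step 1: leaves = {2,5}. Remove smallest leaf 2, emit neighbor 1.
Step 2: leaves = {1,5}. Remove smallest leaf 1, emit neighbor 8.
Step 3: leaves = {5,8}. Remove smallest leaf 5, emit neighbor 6.
Step 4: leaves = {6,8}. Remove smallest leaf 6, emit neighbor 4.
Step 5: leaves = {4,8}. Remove smallest leaf 4, emit neighbor 3.
Step 6: leaves = {3,8}. Remove smallest leaf 3, emit neighbor 7.
Done: 2 vertices remain (7, 8). Sequence = [1 8 6 4 3 7]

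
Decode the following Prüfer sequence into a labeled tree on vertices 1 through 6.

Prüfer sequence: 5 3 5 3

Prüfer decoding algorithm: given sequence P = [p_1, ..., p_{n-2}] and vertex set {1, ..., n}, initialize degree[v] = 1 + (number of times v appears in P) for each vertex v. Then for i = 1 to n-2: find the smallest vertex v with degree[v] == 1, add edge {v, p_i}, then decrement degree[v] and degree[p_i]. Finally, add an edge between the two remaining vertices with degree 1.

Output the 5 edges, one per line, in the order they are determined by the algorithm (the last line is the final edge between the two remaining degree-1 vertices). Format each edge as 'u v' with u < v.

Answer: 1 5
2 3
4 5
3 5
3 6

Derivation:
Initial degrees: {1:1, 2:1, 3:3, 4:1, 5:3, 6:1}
Step 1: smallest deg-1 vertex = 1, p_1 = 5. Add edge {1,5}. Now deg[1]=0, deg[5]=2.
Step 2: smallest deg-1 vertex = 2, p_2 = 3. Add edge {2,3}. Now deg[2]=0, deg[3]=2.
Step 3: smallest deg-1 vertex = 4, p_3 = 5. Add edge {4,5}. Now deg[4]=0, deg[5]=1.
Step 4: smallest deg-1 vertex = 5, p_4 = 3. Add edge {3,5}. Now deg[5]=0, deg[3]=1.
Final: two remaining deg-1 vertices are 3, 6. Add edge {3,6}.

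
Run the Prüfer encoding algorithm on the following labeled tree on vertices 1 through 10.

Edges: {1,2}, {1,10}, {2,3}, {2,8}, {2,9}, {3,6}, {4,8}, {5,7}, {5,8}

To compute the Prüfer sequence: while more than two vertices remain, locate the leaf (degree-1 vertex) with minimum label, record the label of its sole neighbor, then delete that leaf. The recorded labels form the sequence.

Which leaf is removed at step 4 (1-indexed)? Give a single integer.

Step 1: current leaves = {4,6,7,9,10}. Remove leaf 4 (neighbor: 8).
Step 2: current leaves = {6,7,9,10}. Remove leaf 6 (neighbor: 3).
Step 3: current leaves = {3,7,9,10}. Remove leaf 3 (neighbor: 2).
Step 4: current leaves = {7,9,10}. Remove leaf 7 (neighbor: 5).

Answer: 7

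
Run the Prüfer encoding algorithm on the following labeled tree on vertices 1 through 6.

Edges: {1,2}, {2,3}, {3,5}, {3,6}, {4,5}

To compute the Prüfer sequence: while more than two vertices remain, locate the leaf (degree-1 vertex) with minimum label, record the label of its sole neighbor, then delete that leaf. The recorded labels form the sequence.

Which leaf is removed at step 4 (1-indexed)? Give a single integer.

Step 1: current leaves = {1,4,6}. Remove leaf 1 (neighbor: 2).
Step 2: current leaves = {2,4,6}. Remove leaf 2 (neighbor: 3).
Step 3: current leaves = {4,6}. Remove leaf 4 (neighbor: 5).
Step 4: current leaves = {5,6}. Remove leaf 5 (neighbor: 3).

Answer: 5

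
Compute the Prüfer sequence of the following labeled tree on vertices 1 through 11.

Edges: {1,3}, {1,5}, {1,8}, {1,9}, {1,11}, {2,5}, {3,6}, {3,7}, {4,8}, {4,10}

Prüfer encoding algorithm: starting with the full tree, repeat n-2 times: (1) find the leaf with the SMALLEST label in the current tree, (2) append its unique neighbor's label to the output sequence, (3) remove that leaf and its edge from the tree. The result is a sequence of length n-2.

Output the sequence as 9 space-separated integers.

Answer: 5 1 3 3 1 1 4 8 1

Derivation:
Step 1: leaves = {2,6,7,9,10,11}. Remove smallest leaf 2, emit neighbor 5.
Step 2: leaves = {5,6,7,9,10,11}. Remove smallest leaf 5, emit neighbor 1.
Step 3: leaves = {6,7,9,10,11}. Remove smallest leaf 6, emit neighbor 3.
Step 4: leaves = {7,9,10,11}. Remove smallest leaf 7, emit neighbor 3.
Step 5: leaves = {3,9,10,11}. Remove smallest leaf 3, emit neighbor 1.
Step 6: leaves = {9,10,11}. Remove smallest leaf 9, emit neighbor 1.
Step 7: leaves = {10,11}. Remove smallest leaf 10, emit neighbor 4.
Step 8: leaves = {4,11}. Remove smallest leaf 4, emit neighbor 8.
Step 9: leaves = {8,11}. Remove smallest leaf 8, emit neighbor 1.
Done: 2 vertices remain (1, 11). Sequence = [5 1 3 3 1 1 4 8 1]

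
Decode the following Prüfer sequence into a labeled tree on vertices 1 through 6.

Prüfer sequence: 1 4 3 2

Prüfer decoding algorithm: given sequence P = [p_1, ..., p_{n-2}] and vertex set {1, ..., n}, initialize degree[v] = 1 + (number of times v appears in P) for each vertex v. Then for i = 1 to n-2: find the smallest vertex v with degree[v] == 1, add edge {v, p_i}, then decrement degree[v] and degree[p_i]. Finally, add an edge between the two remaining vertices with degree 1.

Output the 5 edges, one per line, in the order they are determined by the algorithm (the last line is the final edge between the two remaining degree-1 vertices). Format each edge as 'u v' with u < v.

Initial degrees: {1:2, 2:2, 3:2, 4:2, 5:1, 6:1}
Step 1: smallest deg-1 vertex = 5, p_1 = 1. Add edge {1,5}. Now deg[5]=0, deg[1]=1.
Step 2: smallest deg-1 vertex = 1, p_2 = 4. Add edge {1,4}. Now deg[1]=0, deg[4]=1.
Step 3: smallest deg-1 vertex = 4, p_3 = 3. Add edge {3,4}. Now deg[4]=0, deg[3]=1.
Step 4: smallest deg-1 vertex = 3, p_4 = 2. Add edge {2,3}. Now deg[3]=0, deg[2]=1.
Final: two remaining deg-1 vertices are 2, 6. Add edge {2,6}.

Answer: 1 5
1 4
3 4
2 3
2 6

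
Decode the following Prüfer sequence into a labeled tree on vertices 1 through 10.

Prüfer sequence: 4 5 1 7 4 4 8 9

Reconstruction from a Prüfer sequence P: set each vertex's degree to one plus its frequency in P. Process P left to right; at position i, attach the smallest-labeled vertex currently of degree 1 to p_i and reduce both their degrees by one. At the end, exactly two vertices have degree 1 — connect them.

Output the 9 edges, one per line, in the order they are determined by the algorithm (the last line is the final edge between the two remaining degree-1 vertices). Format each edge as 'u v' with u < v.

Answer: 2 4
3 5
1 5
1 7
4 6
4 7
4 8
8 9
9 10

Derivation:
Initial degrees: {1:2, 2:1, 3:1, 4:4, 5:2, 6:1, 7:2, 8:2, 9:2, 10:1}
Step 1: smallest deg-1 vertex = 2, p_1 = 4. Add edge {2,4}. Now deg[2]=0, deg[4]=3.
Step 2: smallest deg-1 vertex = 3, p_2 = 5. Add edge {3,5}. Now deg[3]=0, deg[5]=1.
Step 3: smallest deg-1 vertex = 5, p_3 = 1. Add edge {1,5}. Now deg[5]=0, deg[1]=1.
Step 4: smallest deg-1 vertex = 1, p_4 = 7. Add edge {1,7}. Now deg[1]=0, deg[7]=1.
Step 5: smallest deg-1 vertex = 6, p_5 = 4. Add edge {4,6}. Now deg[6]=0, deg[4]=2.
Step 6: smallest deg-1 vertex = 7, p_6 = 4. Add edge {4,7}. Now deg[7]=0, deg[4]=1.
Step 7: smallest deg-1 vertex = 4, p_7 = 8. Add edge {4,8}. Now deg[4]=0, deg[8]=1.
Step 8: smallest deg-1 vertex = 8, p_8 = 9. Add edge {8,9}. Now deg[8]=0, deg[9]=1.
Final: two remaining deg-1 vertices are 9, 10. Add edge {9,10}.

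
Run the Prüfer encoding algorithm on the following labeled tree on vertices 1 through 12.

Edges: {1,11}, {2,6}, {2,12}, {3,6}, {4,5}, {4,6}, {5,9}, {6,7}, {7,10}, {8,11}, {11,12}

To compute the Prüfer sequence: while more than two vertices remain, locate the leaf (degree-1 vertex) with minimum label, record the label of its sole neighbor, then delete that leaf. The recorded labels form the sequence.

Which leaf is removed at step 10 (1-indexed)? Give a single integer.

Answer: 2

Derivation:
Step 1: current leaves = {1,3,8,9,10}. Remove leaf 1 (neighbor: 11).
Step 2: current leaves = {3,8,9,10}. Remove leaf 3 (neighbor: 6).
Step 3: current leaves = {8,9,10}. Remove leaf 8 (neighbor: 11).
Step 4: current leaves = {9,10,11}. Remove leaf 9 (neighbor: 5).
Step 5: current leaves = {5,10,11}. Remove leaf 5 (neighbor: 4).
Step 6: current leaves = {4,10,11}. Remove leaf 4 (neighbor: 6).
Step 7: current leaves = {10,11}. Remove leaf 10 (neighbor: 7).
Step 8: current leaves = {7,11}. Remove leaf 7 (neighbor: 6).
Step 9: current leaves = {6,11}. Remove leaf 6 (neighbor: 2).
Step 10: current leaves = {2,11}. Remove leaf 2 (neighbor: 12).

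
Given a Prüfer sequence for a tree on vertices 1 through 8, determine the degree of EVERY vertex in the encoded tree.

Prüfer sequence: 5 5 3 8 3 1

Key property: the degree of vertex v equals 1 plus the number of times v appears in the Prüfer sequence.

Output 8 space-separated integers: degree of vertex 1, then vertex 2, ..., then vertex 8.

Answer: 2 1 3 1 3 1 1 2

Derivation:
p_1 = 5: count[5] becomes 1
p_2 = 5: count[5] becomes 2
p_3 = 3: count[3] becomes 1
p_4 = 8: count[8] becomes 1
p_5 = 3: count[3] becomes 2
p_6 = 1: count[1] becomes 1
Degrees (1 + count): deg[1]=1+1=2, deg[2]=1+0=1, deg[3]=1+2=3, deg[4]=1+0=1, deg[5]=1+2=3, deg[6]=1+0=1, deg[7]=1+0=1, deg[8]=1+1=2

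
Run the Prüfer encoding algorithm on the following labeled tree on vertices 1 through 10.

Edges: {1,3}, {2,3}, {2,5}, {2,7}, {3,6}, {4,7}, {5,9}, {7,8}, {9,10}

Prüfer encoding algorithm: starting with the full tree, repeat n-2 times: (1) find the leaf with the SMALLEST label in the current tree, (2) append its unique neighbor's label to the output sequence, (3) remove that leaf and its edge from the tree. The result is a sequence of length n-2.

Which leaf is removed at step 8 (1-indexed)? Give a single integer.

Answer: 5

Derivation:
Step 1: current leaves = {1,4,6,8,10}. Remove leaf 1 (neighbor: 3).
Step 2: current leaves = {4,6,8,10}. Remove leaf 4 (neighbor: 7).
Step 3: current leaves = {6,8,10}. Remove leaf 6 (neighbor: 3).
Step 4: current leaves = {3,8,10}. Remove leaf 3 (neighbor: 2).
Step 5: current leaves = {8,10}. Remove leaf 8 (neighbor: 7).
Step 6: current leaves = {7,10}. Remove leaf 7 (neighbor: 2).
Step 7: current leaves = {2,10}. Remove leaf 2 (neighbor: 5).
Step 8: current leaves = {5,10}. Remove leaf 5 (neighbor: 9).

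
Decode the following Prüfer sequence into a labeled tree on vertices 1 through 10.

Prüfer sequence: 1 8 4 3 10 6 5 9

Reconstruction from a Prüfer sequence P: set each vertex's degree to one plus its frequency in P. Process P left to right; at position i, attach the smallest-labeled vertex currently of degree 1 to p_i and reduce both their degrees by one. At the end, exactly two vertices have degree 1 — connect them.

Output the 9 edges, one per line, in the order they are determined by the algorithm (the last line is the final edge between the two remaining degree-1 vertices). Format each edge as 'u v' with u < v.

Answer: 1 2
1 8
4 7
3 4
3 10
6 8
5 6
5 9
9 10

Derivation:
Initial degrees: {1:2, 2:1, 3:2, 4:2, 5:2, 6:2, 7:1, 8:2, 9:2, 10:2}
Step 1: smallest deg-1 vertex = 2, p_1 = 1. Add edge {1,2}. Now deg[2]=0, deg[1]=1.
Step 2: smallest deg-1 vertex = 1, p_2 = 8. Add edge {1,8}. Now deg[1]=0, deg[8]=1.
Step 3: smallest deg-1 vertex = 7, p_3 = 4. Add edge {4,7}. Now deg[7]=0, deg[4]=1.
Step 4: smallest deg-1 vertex = 4, p_4 = 3. Add edge {3,4}. Now deg[4]=0, deg[3]=1.
Step 5: smallest deg-1 vertex = 3, p_5 = 10. Add edge {3,10}. Now deg[3]=0, deg[10]=1.
Step 6: smallest deg-1 vertex = 8, p_6 = 6. Add edge {6,8}. Now deg[8]=0, deg[6]=1.
Step 7: smallest deg-1 vertex = 6, p_7 = 5. Add edge {5,6}. Now deg[6]=0, deg[5]=1.
Step 8: smallest deg-1 vertex = 5, p_8 = 9. Add edge {5,9}. Now deg[5]=0, deg[9]=1.
Final: two remaining deg-1 vertices are 9, 10. Add edge {9,10}.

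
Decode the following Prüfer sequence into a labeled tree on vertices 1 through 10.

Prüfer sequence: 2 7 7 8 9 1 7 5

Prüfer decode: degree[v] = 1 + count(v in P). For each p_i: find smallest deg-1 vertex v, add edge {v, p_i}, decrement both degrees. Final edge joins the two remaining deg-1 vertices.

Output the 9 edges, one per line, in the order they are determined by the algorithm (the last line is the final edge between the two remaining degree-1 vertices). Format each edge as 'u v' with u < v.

Initial degrees: {1:2, 2:2, 3:1, 4:1, 5:2, 6:1, 7:4, 8:2, 9:2, 10:1}
Step 1: smallest deg-1 vertex = 3, p_1 = 2. Add edge {2,3}. Now deg[3]=0, deg[2]=1.
Step 2: smallest deg-1 vertex = 2, p_2 = 7. Add edge {2,7}. Now deg[2]=0, deg[7]=3.
Step 3: smallest deg-1 vertex = 4, p_3 = 7. Add edge {4,7}. Now deg[4]=0, deg[7]=2.
Step 4: smallest deg-1 vertex = 6, p_4 = 8. Add edge {6,8}. Now deg[6]=0, deg[8]=1.
Step 5: smallest deg-1 vertex = 8, p_5 = 9. Add edge {8,9}. Now deg[8]=0, deg[9]=1.
Step 6: smallest deg-1 vertex = 9, p_6 = 1. Add edge {1,9}. Now deg[9]=0, deg[1]=1.
Step 7: smallest deg-1 vertex = 1, p_7 = 7. Add edge {1,7}. Now deg[1]=0, deg[7]=1.
Step 8: smallest deg-1 vertex = 7, p_8 = 5. Add edge {5,7}. Now deg[7]=0, deg[5]=1.
Final: two remaining deg-1 vertices are 5, 10. Add edge {5,10}.

Answer: 2 3
2 7
4 7
6 8
8 9
1 9
1 7
5 7
5 10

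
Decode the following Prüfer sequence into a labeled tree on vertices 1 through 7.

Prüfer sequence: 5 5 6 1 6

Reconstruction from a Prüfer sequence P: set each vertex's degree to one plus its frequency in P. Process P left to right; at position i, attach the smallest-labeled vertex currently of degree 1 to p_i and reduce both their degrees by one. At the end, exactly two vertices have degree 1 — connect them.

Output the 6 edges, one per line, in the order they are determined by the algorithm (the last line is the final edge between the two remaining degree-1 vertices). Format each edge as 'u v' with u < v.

Initial degrees: {1:2, 2:1, 3:1, 4:1, 5:3, 6:3, 7:1}
Step 1: smallest deg-1 vertex = 2, p_1 = 5. Add edge {2,5}. Now deg[2]=0, deg[5]=2.
Step 2: smallest deg-1 vertex = 3, p_2 = 5. Add edge {3,5}. Now deg[3]=0, deg[5]=1.
Step 3: smallest deg-1 vertex = 4, p_3 = 6. Add edge {4,6}. Now deg[4]=0, deg[6]=2.
Step 4: smallest deg-1 vertex = 5, p_4 = 1. Add edge {1,5}. Now deg[5]=0, deg[1]=1.
Step 5: smallest deg-1 vertex = 1, p_5 = 6. Add edge {1,6}. Now deg[1]=0, deg[6]=1.
Final: two remaining deg-1 vertices are 6, 7. Add edge {6,7}.

Answer: 2 5
3 5
4 6
1 5
1 6
6 7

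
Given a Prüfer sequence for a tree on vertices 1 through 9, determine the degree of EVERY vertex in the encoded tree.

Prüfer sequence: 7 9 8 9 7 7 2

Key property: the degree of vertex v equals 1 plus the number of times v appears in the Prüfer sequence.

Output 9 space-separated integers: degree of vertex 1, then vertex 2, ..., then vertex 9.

p_1 = 7: count[7] becomes 1
p_2 = 9: count[9] becomes 1
p_3 = 8: count[8] becomes 1
p_4 = 9: count[9] becomes 2
p_5 = 7: count[7] becomes 2
p_6 = 7: count[7] becomes 3
p_7 = 2: count[2] becomes 1
Degrees (1 + count): deg[1]=1+0=1, deg[2]=1+1=2, deg[3]=1+0=1, deg[4]=1+0=1, deg[5]=1+0=1, deg[6]=1+0=1, deg[7]=1+3=4, deg[8]=1+1=2, deg[9]=1+2=3

Answer: 1 2 1 1 1 1 4 2 3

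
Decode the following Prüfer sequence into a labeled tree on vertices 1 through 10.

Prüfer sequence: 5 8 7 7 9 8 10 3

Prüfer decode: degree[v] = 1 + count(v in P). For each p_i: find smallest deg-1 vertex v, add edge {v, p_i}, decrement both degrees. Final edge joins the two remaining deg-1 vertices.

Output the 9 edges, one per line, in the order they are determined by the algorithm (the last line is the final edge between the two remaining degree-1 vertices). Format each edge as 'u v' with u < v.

Initial degrees: {1:1, 2:1, 3:2, 4:1, 5:2, 6:1, 7:3, 8:3, 9:2, 10:2}
Step 1: smallest deg-1 vertex = 1, p_1 = 5. Add edge {1,5}. Now deg[1]=0, deg[5]=1.
Step 2: smallest deg-1 vertex = 2, p_2 = 8. Add edge {2,8}. Now deg[2]=0, deg[8]=2.
Step 3: smallest deg-1 vertex = 4, p_3 = 7. Add edge {4,7}. Now deg[4]=0, deg[7]=2.
Step 4: smallest deg-1 vertex = 5, p_4 = 7. Add edge {5,7}. Now deg[5]=0, deg[7]=1.
Step 5: smallest deg-1 vertex = 6, p_5 = 9. Add edge {6,9}. Now deg[6]=0, deg[9]=1.
Step 6: smallest deg-1 vertex = 7, p_6 = 8. Add edge {7,8}. Now deg[7]=0, deg[8]=1.
Step 7: smallest deg-1 vertex = 8, p_7 = 10. Add edge {8,10}. Now deg[8]=0, deg[10]=1.
Step 8: smallest deg-1 vertex = 9, p_8 = 3. Add edge {3,9}. Now deg[9]=0, deg[3]=1.
Final: two remaining deg-1 vertices are 3, 10. Add edge {3,10}.

Answer: 1 5
2 8
4 7
5 7
6 9
7 8
8 10
3 9
3 10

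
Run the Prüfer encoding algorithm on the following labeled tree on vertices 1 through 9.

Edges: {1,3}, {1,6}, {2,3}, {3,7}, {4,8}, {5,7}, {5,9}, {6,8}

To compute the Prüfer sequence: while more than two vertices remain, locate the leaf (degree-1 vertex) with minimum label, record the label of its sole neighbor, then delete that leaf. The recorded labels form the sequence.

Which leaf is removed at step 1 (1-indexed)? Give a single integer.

Answer: 2

Derivation:
Step 1: current leaves = {2,4,9}. Remove leaf 2 (neighbor: 3).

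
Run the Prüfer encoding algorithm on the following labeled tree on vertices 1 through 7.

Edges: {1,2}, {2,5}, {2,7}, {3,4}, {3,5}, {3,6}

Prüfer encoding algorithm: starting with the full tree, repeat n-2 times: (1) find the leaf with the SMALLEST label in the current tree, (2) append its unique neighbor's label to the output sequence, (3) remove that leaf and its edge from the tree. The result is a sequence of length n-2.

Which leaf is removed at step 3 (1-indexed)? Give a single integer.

Step 1: current leaves = {1,4,6,7}. Remove leaf 1 (neighbor: 2).
Step 2: current leaves = {4,6,7}. Remove leaf 4 (neighbor: 3).
Step 3: current leaves = {6,7}. Remove leaf 6 (neighbor: 3).

Answer: 6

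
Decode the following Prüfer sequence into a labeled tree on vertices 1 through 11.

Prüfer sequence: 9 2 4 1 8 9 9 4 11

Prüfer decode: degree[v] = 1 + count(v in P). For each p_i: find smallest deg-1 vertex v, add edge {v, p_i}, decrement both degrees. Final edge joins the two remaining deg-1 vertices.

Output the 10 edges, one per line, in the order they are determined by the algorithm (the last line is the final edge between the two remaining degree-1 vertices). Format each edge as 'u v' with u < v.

Initial degrees: {1:2, 2:2, 3:1, 4:3, 5:1, 6:1, 7:1, 8:2, 9:4, 10:1, 11:2}
Step 1: smallest deg-1 vertex = 3, p_1 = 9. Add edge {3,9}. Now deg[3]=0, deg[9]=3.
Step 2: smallest deg-1 vertex = 5, p_2 = 2. Add edge {2,5}. Now deg[5]=0, deg[2]=1.
Step 3: smallest deg-1 vertex = 2, p_3 = 4. Add edge {2,4}. Now deg[2]=0, deg[4]=2.
Step 4: smallest deg-1 vertex = 6, p_4 = 1. Add edge {1,6}. Now deg[6]=0, deg[1]=1.
Step 5: smallest deg-1 vertex = 1, p_5 = 8. Add edge {1,8}. Now deg[1]=0, deg[8]=1.
Step 6: smallest deg-1 vertex = 7, p_6 = 9. Add edge {7,9}. Now deg[7]=0, deg[9]=2.
Step 7: smallest deg-1 vertex = 8, p_7 = 9. Add edge {8,9}. Now deg[8]=0, deg[9]=1.
Step 8: smallest deg-1 vertex = 9, p_8 = 4. Add edge {4,9}. Now deg[9]=0, deg[4]=1.
Step 9: smallest deg-1 vertex = 4, p_9 = 11. Add edge {4,11}. Now deg[4]=0, deg[11]=1.
Final: two remaining deg-1 vertices are 10, 11. Add edge {10,11}.

Answer: 3 9
2 5
2 4
1 6
1 8
7 9
8 9
4 9
4 11
10 11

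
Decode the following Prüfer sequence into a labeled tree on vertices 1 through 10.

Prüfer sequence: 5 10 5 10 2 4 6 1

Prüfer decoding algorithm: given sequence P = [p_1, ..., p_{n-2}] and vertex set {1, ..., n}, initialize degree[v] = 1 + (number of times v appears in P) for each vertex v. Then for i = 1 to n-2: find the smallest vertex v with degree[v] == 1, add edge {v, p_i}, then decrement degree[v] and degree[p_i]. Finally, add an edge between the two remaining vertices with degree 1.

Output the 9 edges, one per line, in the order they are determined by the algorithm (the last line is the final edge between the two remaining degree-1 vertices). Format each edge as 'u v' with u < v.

Answer: 3 5
7 10
5 8
5 10
2 9
2 4
4 6
1 6
1 10

Derivation:
Initial degrees: {1:2, 2:2, 3:1, 4:2, 5:3, 6:2, 7:1, 8:1, 9:1, 10:3}
Step 1: smallest deg-1 vertex = 3, p_1 = 5. Add edge {3,5}. Now deg[3]=0, deg[5]=2.
Step 2: smallest deg-1 vertex = 7, p_2 = 10. Add edge {7,10}. Now deg[7]=0, deg[10]=2.
Step 3: smallest deg-1 vertex = 8, p_3 = 5. Add edge {5,8}. Now deg[8]=0, deg[5]=1.
Step 4: smallest deg-1 vertex = 5, p_4 = 10. Add edge {5,10}. Now deg[5]=0, deg[10]=1.
Step 5: smallest deg-1 vertex = 9, p_5 = 2. Add edge {2,9}. Now deg[9]=0, deg[2]=1.
Step 6: smallest deg-1 vertex = 2, p_6 = 4. Add edge {2,4}. Now deg[2]=0, deg[4]=1.
Step 7: smallest deg-1 vertex = 4, p_7 = 6. Add edge {4,6}. Now deg[4]=0, deg[6]=1.
Step 8: smallest deg-1 vertex = 6, p_8 = 1. Add edge {1,6}. Now deg[6]=0, deg[1]=1.
Final: two remaining deg-1 vertices are 1, 10. Add edge {1,10}.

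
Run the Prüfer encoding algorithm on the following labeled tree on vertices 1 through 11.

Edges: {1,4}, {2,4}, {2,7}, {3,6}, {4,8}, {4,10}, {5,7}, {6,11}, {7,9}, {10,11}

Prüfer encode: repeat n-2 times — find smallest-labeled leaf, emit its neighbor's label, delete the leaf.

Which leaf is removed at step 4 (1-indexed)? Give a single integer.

Step 1: current leaves = {1,3,5,8,9}. Remove leaf 1 (neighbor: 4).
Step 2: current leaves = {3,5,8,9}. Remove leaf 3 (neighbor: 6).
Step 3: current leaves = {5,6,8,9}. Remove leaf 5 (neighbor: 7).
Step 4: current leaves = {6,8,9}. Remove leaf 6 (neighbor: 11).

Answer: 6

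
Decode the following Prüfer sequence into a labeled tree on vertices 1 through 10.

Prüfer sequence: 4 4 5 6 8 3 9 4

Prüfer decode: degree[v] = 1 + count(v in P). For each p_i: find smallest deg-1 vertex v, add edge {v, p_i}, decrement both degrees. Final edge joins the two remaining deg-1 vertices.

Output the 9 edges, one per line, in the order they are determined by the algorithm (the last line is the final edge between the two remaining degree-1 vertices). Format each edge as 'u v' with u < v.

Initial degrees: {1:1, 2:1, 3:2, 4:4, 5:2, 6:2, 7:1, 8:2, 9:2, 10:1}
Step 1: smallest deg-1 vertex = 1, p_1 = 4. Add edge {1,4}. Now deg[1]=0, deg[4]=3.
Step 2: smallest deg-1 vertex = 2, p_2 = 4. Add edge {2,4}. Now deg[2]=0, deg[4]=2.
Step 3: smallest deg-1 vertex = 7, p_3 = 5. Add edge {5,7}. Now deg[7]=0, deg[5]=1.
Step 4: smallest deg-1 vertex = 5, p_4 = 6. Add edge {5,6}. Now deg[5]=0, deg[6]=1.
Step 5: smallest deg-1 vertex = 6, p_5 = 8. Add edge {6,8}. Now deg[6]=0, deg[8]=1.
Step 6: smallest deg-1 vertex = 8, p_6 = 3. Add edge {3,8}. Now deg[8]=0, deg[3]=1.
Step 7: smallest deg-1 vertex = 3, p_7 = 9. Add edge {3,9}. Now deg[3]=0, deg[9]=1.
Step 8: smallest deg-1 vertex = 9, p_8 = 4. Add edge {4,9}. Now deg[9]=0, deg[4]=1.
Final: two remaining deg-1 vertices are 4, 10. Add edge {4,10}.

Answer: 1 4
2 4
5 7
5 6
6 8
3 8
3 9
4 9
4 10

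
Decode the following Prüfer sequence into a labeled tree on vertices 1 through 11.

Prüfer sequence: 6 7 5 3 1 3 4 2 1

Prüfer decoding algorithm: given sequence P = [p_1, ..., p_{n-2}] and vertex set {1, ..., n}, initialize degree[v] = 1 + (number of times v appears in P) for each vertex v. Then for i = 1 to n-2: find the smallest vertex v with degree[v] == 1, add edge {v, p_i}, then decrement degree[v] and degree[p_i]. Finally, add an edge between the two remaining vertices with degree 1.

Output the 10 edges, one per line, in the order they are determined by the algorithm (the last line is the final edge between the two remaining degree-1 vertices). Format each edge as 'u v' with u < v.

Initial degrees: {1:3, 2:2, 3:3, 4:2, 5:2, 6:2, 7:2, 8:1, 9:1, 10:1, 11:1}
Step 1: smallest deg-1 vertex = 8, p_1 = 6. Add edge {6,8}. Now deg[8]=0, deg[6]=1.
Step 2: smallest deg-1 vertex = 6, p_2 = 7. Add edge {6,7}. Now deg[6]=0, deg[7]=1.
Step 3: smallest deg-1 vertex = 7, p_3 = 5. Add edge {5,7}. Now deg[7]=0, deg[5]=1.
Step 4: smallest deg-1 vertex = 5, p_4 = 3. Add edge {3,5}. Now deg[5]=0, deg[3]=2.
Step 5: smallest deg-1 vertex = 9, p_5 = 1. Add edge {1,9}. Now deg[9]=0, deg[1]=2.
Step 6: smallest deg-1 vertex = 10, p_6 = 3. Add edge {3,10}. Now deg[10]=0, deg[3]=1.
Step 7: smallest deg-1 vertex = 3, p_7 = 4. Add edge {3,4}. Now deg[3]=0, deg[4]=1.
Step 8: smallest deg-1 vertex = 4, p_8 = 2. Add edge {2,4}. Now deg[4]=0, deg[2]=1.
Step 9: smallest deg-1 vertex = 2, p_9 = 1. Add edge {1,2}. Now deg[2]=0, deg[1]=1.
Final: two remaining deg-1 vertices are 1, 11. Add edge {1,11}.

Answer: 6 8
6 7
5 7
3 5
1 9
3 10
3 4
2 4
1 2
1 11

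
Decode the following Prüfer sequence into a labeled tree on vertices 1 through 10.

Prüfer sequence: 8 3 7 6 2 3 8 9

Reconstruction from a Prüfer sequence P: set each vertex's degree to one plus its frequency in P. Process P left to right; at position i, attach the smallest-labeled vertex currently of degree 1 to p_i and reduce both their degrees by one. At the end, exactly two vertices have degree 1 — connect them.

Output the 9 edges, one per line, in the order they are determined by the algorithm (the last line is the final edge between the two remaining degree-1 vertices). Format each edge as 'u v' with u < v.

Initial degrees: {1:1, 2:2, 3:3, 4:1, 5:1, 6:2, 7:2, 8:3, 9:2, 10:1}
Step 1: smallest deg-1 vertex = 1, p_1 = 8. Add edge {1,8}. Now deg[1]=0, deg[8]=2.
Step 2: smallest deg-1 vertex = 4, p_2 = 3. Add edge {3,4}. Now deg[4]=0, deg[3]=2.
Step 3: smallest deg-1 vertex = 5, p_3 = 7. Add edge {5,7}. Now deg[5]=0, deg[7]=1.
Step 4: smallest deg-1 vertex = 7, p_4 = 6. Add edge {6,7}. Now deg[7]=0, deg[6]=1.
Step 5: smallest deg-1 vertex = 6, p_5 = 2. Add edge {2,6}. Now deg[6]=0, deg[2]=1.
Step 6: smallest deg-1 vertex = 2, p_6 = 3. Add edge {2,3}. Now deg[2]=0, deg[3]=1.
Step 7: smallest deg-1 vertex = 3, p_7 = 8. Add edge {3,8}. Now deg[3]=0, deg[8]=1.
Step 8: smallest deg-1 vertex = 8, p_8 = 9. Add edge {8,9}. Now deg[8]=0, deg[9]=1.
Final: two remaining deg-1 vertices are 9, 10. Add edge {9,10}.

Answer: 1 8
3 4
5 7
6 7
2 6
2 3
3 8
8 9
9 10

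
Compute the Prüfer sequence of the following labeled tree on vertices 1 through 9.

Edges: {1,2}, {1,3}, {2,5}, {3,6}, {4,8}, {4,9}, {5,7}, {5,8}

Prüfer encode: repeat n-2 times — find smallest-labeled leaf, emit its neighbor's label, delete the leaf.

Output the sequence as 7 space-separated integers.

Step 1: leaves = {6,7,9}. Remove smallest leaf 6, emit neighbor 3.
Step 2: leaves = {3,7,9}. Remove smallest leaf 3, emit neighbor 1.
Step 3: leaves = {1,7,9}. Remove smallest leaf 1, emit neighbor 2.
Step 4: leaves = {2,7,9}. Remove smallest leaf 2, emit neighbor 5.
Step 5: leaves = {7,9}. Remove smallest leaf 7, emit neighbor 5.
Step 6: leaves = {5,9}. Remove smallest leaf 5, emit neighbor 8.
Step 7: leaves = {8,9}. Remove smallest leaf 8, emit neighbor 4.
Done: 2 vertices remain (4, 9). Sequence = [3 1 2 5 5 8 4]

Answer: 3 1 2 5 5 8 4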